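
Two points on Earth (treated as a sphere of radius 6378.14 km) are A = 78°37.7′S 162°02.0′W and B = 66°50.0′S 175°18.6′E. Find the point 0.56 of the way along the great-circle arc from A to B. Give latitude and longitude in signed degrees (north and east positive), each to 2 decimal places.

-72.29°, -178.34°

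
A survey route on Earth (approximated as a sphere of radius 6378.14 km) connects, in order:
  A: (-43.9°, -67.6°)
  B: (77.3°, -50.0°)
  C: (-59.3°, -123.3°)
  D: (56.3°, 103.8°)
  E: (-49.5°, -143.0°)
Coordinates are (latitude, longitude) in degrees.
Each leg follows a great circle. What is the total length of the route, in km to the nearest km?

62504 km

Leg A→B: central angle 2.1240 rad, distance 13547.4 km.
Leg B→C: central angle 2.5091 rad, distance 16003.5 km.
Leg C→D: central angle 2.7097 rad, distance 17283.0 km.
Leg D→E: central angle 2.4568 rad, distance 15670.1 km.
Total: 13547.4 + 16003.5 + 17283.0 + 15670.1 ≈ 62504 km.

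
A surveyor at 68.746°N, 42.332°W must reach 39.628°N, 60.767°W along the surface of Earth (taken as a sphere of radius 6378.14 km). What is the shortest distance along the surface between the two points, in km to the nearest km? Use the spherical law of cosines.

3425 km

In radians: φ₁ = 1.1998, φ₂ = 0.6916, Δλ = -18.435° = -0.3218 rad.
cos c = sin φ₁ sin φ₂ + cos φ₁ cos φ₂ cos Δλ = (0.9320)(0.6378) + (0.3625)(0.7702)(0.9487) = 0.85929,
so c = arccos(0.85929) = 0.53691 rad.
Distance = R·c = 6378.14 × 0.5369 ≈ 3425 km.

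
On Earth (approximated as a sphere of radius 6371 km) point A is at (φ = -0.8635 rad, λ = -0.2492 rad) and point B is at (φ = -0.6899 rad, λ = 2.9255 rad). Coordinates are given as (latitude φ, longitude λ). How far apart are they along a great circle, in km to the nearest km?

10117 km

In radians: φ₁ = -0.8635, φ₂ = -0.6899, Δλ = -178.103° = -3.1085 rad.
Haversine: a = sin²(Δφ/2) + cos φ₁ cos φ₂ sin²(Δλ/2) = 0.0075 + (0.6498)(0.7713)(0.9997) = 0.50856.
Central angle c = 2·arcsin(√a) = 1.58792 rad.
Distance = R·c = 6371 × 1.5879 ≈ 10117 km.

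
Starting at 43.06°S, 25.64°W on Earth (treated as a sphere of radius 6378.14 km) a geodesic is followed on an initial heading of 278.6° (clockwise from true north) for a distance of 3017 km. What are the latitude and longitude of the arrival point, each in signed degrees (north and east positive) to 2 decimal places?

Angular distance δ = d/R = 3017/6378.14 = 0.47302 rad; initial bearing θ = 4.8625 rad.
sin φ₂ = sin φ₁ cos δ + cos φ₁ sin δ cos θ = (-0.6828)(0.8902) + (0.7306)(0.4556)(0.1495) = -0.5580, so φ₂ = -33.92°.
Δλ = atan2(sin θ sin δ cos φ₁, cos δ − sin φ₁ sin φ₂) = atan2(-0.3291, 0.5092) = -32.877°.
λ₂ = -25.640° − 32.877° = -58.52°.

-33.92°, -58.52°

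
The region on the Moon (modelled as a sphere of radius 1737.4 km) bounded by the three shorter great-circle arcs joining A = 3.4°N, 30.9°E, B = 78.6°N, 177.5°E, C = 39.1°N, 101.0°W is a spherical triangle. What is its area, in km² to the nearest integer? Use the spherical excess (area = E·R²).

3304947 km²

Side lengths (central angles): a = 0.8751, b = 2.0714, c = 1.6776 rad; semiperimeter s = 2.3121.
By l'Huilier's theorem, tan(E/4) = √[tan(s/2) tan((s−a)/2) tan((s−b)/2) tan((s−c)/2)], giving spherical excess E = 1.0949 rad.
Area = E·R² = 1.0949 × (1737.4)² ≈ 3304947 km².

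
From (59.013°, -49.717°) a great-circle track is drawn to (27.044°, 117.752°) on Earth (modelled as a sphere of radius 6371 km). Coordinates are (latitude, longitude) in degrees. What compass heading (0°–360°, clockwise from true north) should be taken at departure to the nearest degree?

With φ₁ = 1.0300, φ₂ = 0.4720, Δλ = 2.9229 rad, the forward-azimuth formula gives
θ = atan2( sin Δλ cos φ₂ , cos φ₁ sin φ₂ − sin φ₁ cos φ₂ cos Δλ ) = atan2(0.1932, 0.9794) = 11.16°.
So the initial bearing is 11°.

11°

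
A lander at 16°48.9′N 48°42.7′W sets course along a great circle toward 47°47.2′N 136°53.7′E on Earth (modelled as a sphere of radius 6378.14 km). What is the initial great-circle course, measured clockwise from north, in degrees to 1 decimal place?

355.8°

With φ₁ = 0.2935, φ₂ = 0.8340, Δλ = -3.0437 rad, the forward-azimuth formula gives
θ = atan2( sin Δλ cos φ₂ , cos φ₁ sin φ₂ − sin φ₁ cos φ₂ cos Δλ ) = atan2(-0.0656, 0.9024) = -4.16°.
Adding 360° brings this into [0°, 360°): 355.8°.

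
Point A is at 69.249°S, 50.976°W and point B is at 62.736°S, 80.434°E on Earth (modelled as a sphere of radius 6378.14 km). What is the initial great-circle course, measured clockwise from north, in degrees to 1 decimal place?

150.1°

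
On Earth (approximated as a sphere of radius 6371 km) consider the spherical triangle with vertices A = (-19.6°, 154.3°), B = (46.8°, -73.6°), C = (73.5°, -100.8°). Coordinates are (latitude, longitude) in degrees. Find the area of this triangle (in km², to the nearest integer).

28983334 km²

Side lengths (central angles): a = 0.5118, b = 1.9719, c = 2.3143 rad; semiperimeter s = 2.3990.
By l'Huilier's theorem, tan(E/4) = √[tan(s/2) tan((s−a)/2) tan((s−b)/2) tan((s−c)/2)], giving spherical excess E = 0.7141 rad.
Area = E·R² = 0.7141 × (6371)² ≈ 28983334 km².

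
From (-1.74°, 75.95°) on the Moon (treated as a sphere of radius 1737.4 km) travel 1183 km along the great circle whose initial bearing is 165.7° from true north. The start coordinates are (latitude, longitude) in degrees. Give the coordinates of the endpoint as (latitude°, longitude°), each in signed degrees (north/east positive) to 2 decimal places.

-39.29°, 87.54°

Angular distance δ = d/R = 1183/1737.4 = 0.68090 rad; initial bearing θ = 2.8920 rad.
sin φ₂ = sin φ₁ cos δ + cos φ₁ sin δ cos θ = (-0.0304)(0.7770) + (0.9995)(0.6295)(-0.9690) = -0.6333, so φ₂ = -39.29°.
Δλ = atan2(sin θ sin δ cos φ₁, cos δ − sin φ₁ sin φ₂) = atan2(0.1554, 0.7578) = 11.590°.
λ₂ = 75.950° + 11.590° = 87.54°.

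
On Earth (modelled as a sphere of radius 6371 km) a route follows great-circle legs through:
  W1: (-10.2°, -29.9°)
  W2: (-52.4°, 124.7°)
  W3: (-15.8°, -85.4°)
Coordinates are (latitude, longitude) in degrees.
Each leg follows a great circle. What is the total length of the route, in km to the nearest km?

Leg W1→W2: central angle 1.9847 rad, distance 12644.3 km.
Leg W2→W3: central angle 1.8673 rad, distance 11896.7 km.
Total: 12644.3 + 11896.7 ≈ 24541 km.

24541 km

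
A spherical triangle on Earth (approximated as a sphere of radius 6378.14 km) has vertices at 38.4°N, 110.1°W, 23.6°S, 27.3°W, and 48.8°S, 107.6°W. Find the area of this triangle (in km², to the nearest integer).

49342055 km²

Side lengths (central angles): a = 1.1561, b = 1.5224, c = 1.7301 rad; semiperimeter s = 2.2043.
By l'Huilier's theorem, tan(E/4) = √[tan(s/2) tan((s−a)/2) tan((s−b)/2) tan((s−c)/2)], giving spherical excess E = 1.2129 rad.
Area = E·R² = 1.2129 × (6378.14)² ≈ 49342055 km².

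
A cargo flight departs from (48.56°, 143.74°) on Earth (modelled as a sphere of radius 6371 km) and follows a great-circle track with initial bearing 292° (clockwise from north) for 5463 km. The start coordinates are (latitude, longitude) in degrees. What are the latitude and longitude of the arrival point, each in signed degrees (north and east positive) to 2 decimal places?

42.69°, 71.21°

Angular distance δ = d/R = 5463/6371 = 0.85748 rad; initial bearing θ = 5.0964 rad.
sin φ₂ = sin φ₁ cos δ + cos φ₁ sin δ cos θ = (0.7496)(0.6543) + (0.6618)(0.7562)(0.3746) = 0.6780, so φ₂ = 42.69°.
Δλ = atan2(sin θ sin δ cos φ₁, cos δ − sin φ₁ sin φ₂) = atan2(-0.4640, 0.1461) = -72.526°.
λ₂ = 143.740° − 72.526° = 71.21°.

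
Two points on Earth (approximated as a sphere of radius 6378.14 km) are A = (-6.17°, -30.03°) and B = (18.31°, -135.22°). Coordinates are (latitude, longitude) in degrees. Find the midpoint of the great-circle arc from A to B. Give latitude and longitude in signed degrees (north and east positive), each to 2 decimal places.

Central angle δ = 1.8557 rad. Interpolating on the sphere with fraction f = 0.5:
P = [sin((1−f)δ)·A + sin(fδ)·B] / sin δ = 0.8340·A + 0.8340·B in Cartesian coordinates,
giving P = (0.1558, -0.9726, 0.1724), i.e. latitude 9.93°, longitude -80.90°.

9.93°, -80.90°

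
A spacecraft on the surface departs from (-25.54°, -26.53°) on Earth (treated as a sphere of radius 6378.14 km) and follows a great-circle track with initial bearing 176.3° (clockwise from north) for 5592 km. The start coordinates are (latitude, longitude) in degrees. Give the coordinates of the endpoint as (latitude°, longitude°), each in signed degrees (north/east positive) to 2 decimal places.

Angular distance δ = d/R = 5592/6378.14 = 0.87674 rad; initial bearing θ = 3.0770 rad.
sin φ₂ = sin φ₁ cos δ + cos φ₁ sin δ cos θ = (-0.4311)(0.6397) + (0.9023)(0.7687)(-0.9979) = -0.9679, so φ₂ = -75.44°.
Δλ = atan2(sin θ sin δ cos φ₁, cos δ − sin φ₁ sin φ₂) = atan2(0.0448, 0.2224) = 11.380°.
λ₂ = -26.530° + 11.380° = -15.15°.

-75.44°, -15.15°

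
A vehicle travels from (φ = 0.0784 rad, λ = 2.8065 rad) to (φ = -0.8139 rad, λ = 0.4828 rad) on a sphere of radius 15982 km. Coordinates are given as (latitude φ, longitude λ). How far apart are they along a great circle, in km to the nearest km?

33938 km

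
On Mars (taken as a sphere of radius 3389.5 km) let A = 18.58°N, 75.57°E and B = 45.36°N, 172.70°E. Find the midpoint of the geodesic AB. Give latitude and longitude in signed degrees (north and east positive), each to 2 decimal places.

Central angle δ = 1.4262 rad. Interpolating on the sphere with fraction f = 0.5:
P = [sin((1−f)δ)·A + sin(fδ)·B] / sin δ = 0.6611·A + 0.6611·B in Cartesian coordinates,
giving P = (-0.3046, 0.6659, 0.6810), i.e. latitude 42.92°, longitude 114.58°.

42.92°, 114.58°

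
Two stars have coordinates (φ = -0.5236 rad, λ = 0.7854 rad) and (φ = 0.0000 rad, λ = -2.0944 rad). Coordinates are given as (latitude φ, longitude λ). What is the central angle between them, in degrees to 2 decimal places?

In radians: φ₁ = -0.5236, φ₂ = 0.0000, Δλ = -165.000° = -2.8798 rad.
Haversine: a = sin²(Δφ/2) + cos φ₁ cos φ₂ sin²(Δλ/2) = 0.0670 + (0.8660)(1.0000)(0.9830) = 0.91826.
Central angle c = 2·arcsin(√a) = 2.56169 rad.
So the angular separation is 146.77°.

146.77°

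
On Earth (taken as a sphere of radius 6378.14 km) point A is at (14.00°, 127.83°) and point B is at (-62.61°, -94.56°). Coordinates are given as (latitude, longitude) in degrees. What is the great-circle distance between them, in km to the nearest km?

With latitudes φ₁ = 14.000°, φ₂ = -62.610° and longitude difference Δλ = 137.610°:
cos c = sin φ₁ sin φ₂ + cos φ₁ cos φ₂ cos Δλ = (0.2419)(-0.8879) + (0.9703)(0.4600)(-0.7386) = -0.54449,
so c = arccos(-0.54449) = 2.14657 rad.
Distance = R·c = 6378.14 × 2.1466 ≈ 13691 km.

13691 km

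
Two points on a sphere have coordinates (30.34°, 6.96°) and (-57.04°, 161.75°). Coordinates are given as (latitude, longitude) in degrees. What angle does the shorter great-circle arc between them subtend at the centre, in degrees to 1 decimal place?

In radians: φ₁ = 0.5295, φ₂ = -0.9955, Δλ = 154.790° = 2.7016 rad.
cos c = sin φ₁ sin φ₂ + cos φ₁ cos φ₂ cos Δλ = (0.5051)(-0.8391) + (0.8630)(0.5441)(-0.9048) = -0.84865,
so c = arccos(-0.84865) = 2.58422 rad.
So the angular separation is 148.1°.

148.1°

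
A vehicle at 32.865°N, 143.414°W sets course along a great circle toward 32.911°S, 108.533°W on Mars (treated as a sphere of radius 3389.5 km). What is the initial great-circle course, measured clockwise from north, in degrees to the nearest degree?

Δλ = 34.881° = 0.6088 rad.
y = sin Δλ · cos φ₂ = (0.5719)(0.8395) = 0.4801
x = cos φ₁ sin φ₂ − sin φ₁ cos φ₂ cos Δλ = (0.8400)(-0.5433) − (0.5427)(0.8395)(0.8203) = -0.8301
θ = atan2(y, x) = 149.96°, so the bearing is 150°.

150°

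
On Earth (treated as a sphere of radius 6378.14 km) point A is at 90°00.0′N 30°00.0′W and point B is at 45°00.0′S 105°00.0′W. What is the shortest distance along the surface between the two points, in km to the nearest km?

15028 km

With latitudes φ₁ = 90.000°, φ₂ = -45.000° and longitude difference Δλ = -75.000°:
cos c = sin φ₁ sin φ₂ + cos φ₁ cos φ₂ cos Δλ = (1.0000)(-0.7071) + (0.0000)(0.7071)(0.2588) = -0.70711,
so c = arccos(-0.70711) = 2.35619 rad.
Distance = R·c = 6378.14 × 2.3562 ≈ 15028 km.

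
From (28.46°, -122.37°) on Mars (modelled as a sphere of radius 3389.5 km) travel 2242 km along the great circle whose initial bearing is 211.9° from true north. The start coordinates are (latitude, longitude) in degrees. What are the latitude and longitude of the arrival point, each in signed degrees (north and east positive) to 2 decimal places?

-4.73°, -141.38°

Angular distance δ = d/R = 2242/3389.5 = 0.66145 rad; initial bearing θ = 3.6984 rad.
sin φ₂ = sin φ₁ cos δ + cos φ₁ sin δ cos θ = (0.4765)(0.7891) + (0.8792)(0.6143)(-0.8490) = -0.0824, so φ₂ = -4.73°.
Δλ = atan2(sin θ sin δ cos φ₁, cos δ − sin φ₁ sin φ₂) = atan2(-0.2854, 0.8284) = -19.009°.
λ₂ = -122.370° − 19.009° = -141.38°.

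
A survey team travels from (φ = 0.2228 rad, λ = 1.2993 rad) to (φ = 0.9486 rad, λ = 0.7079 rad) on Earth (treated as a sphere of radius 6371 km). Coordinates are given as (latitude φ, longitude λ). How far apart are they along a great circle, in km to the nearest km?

In radians: φ₁ = 0.2228, φ₂ = 0.9486, Δλ = -33.885° = -0.5914 rad.
cos c = sin φ₁ sin φ₂ + cos φ₁ cos φ₂ cos Δλ = (0.2210)(0.8126) + (0.9753)(0.5828)(0.8302) = 0.65143,
so c = arccos(0.65143) = 0.86133 rad.
Distance = R·c = 6371 × 0.8613 ≈ 5488 km.

5488 km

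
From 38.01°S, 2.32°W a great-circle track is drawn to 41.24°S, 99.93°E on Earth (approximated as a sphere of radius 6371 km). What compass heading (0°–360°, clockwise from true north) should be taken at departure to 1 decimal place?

130.0°

Δλ = 102.250° = 1.7846 rad.
y = sin Δλ · cos φ₂ = (0.9772)(0.7520) = 0.7348
x = cos φ₁ sin φ₂ − sin φ₁ cos φ₂ cos Δλ = (0.7879)(-0.6592) − (-0.6158)(0.7520)(-0.2122) = -0.6176
θ = atan2(y, x) = 130.05°, so the bearing is 130.0°.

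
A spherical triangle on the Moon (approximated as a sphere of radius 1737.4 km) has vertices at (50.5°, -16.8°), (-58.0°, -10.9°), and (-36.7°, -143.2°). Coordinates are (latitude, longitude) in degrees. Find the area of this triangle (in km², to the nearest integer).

8142727 km²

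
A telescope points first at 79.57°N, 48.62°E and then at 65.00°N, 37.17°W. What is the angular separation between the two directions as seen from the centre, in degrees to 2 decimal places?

26.24°

Let φ₁ = 1.3888 rad, φ₂ = 1.1345 rad, and Δλ = -1.4973 rad.
Haversine: a = sin²(Δφ/2) + cos φ₁ cos φ₂ sin²(Δλ/2) = 0.0161 + (0.1810)(0.4226)(0.4633) = 0.05153.
Central angle c = 2·arcsin(√a) = 0.45798 rad.
So the angular separation is 26.24°.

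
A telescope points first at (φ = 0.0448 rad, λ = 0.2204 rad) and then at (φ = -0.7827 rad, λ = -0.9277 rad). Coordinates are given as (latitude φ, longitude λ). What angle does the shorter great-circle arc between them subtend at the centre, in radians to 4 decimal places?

Let φ₁ = 0.0448 rad, φ₂ = -0.7827 rad, and Δλ = -1.1481 rad.
Haversine: a = sin²(Δφ/2) + cos φ₁ cos φ₂ sin²(Δλ/2) = 0.1616 + (0.9990)(0.7090)(0.2949) = 0.37051.
Central angle c = 2·arcsin(√a) = 1.30883 rad.
So the angular separation is 1.3088 rad.

1.3088 rad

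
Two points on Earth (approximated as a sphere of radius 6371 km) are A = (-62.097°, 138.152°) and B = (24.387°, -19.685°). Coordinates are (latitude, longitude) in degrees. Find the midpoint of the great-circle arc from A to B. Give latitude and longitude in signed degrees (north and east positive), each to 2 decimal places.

-42.77°, 0.61°

The central angle between A and B is δ = 2.4335 rad.
With f = 0.5, the slerp weights are sin((1−f)δ)/sin δ = 1.4422 and sin(fδ)/sin δ = 1.4422.
Weighted sum of the unit vectors: (1.4422)·(-0.3486,0.3122,-0.8837) + (1.4422)·(0.8576,-0.3068,0.4129) = (0.7340, 0.0078, -0.6791).
Converting back: φ = atan2(z, √(x²+y²)) = -42.77°, λ = atan2(y, x) = 0.61°.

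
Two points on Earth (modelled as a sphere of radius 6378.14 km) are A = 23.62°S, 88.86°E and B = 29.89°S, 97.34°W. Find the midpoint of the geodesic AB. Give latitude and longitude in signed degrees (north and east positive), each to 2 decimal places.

Central angle δ = 2.2019 rad. Interpolating on the sphere with fraction f = 0.5:
P = [sin((1−f)δ)·A + sin(fδ)·B] / sin δ = 1.1044·A + 1.1044·B in Cartesian coordinates,
giving P = (-0.1022, 0.0620, -0.9928), i.e. latitude -83.13°, longitude 148.75°.

-83.13°, 148.75°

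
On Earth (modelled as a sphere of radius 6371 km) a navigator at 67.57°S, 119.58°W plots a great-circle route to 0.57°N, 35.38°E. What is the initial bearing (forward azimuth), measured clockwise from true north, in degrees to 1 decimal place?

153.1°

With φ₁ = -1.1793, φ₂ = 0.0099, Δλ = 2.7046 rad, the forward-azimuth formula gives
θ = atan2( sin Δλ cos φ₂ , cos φ₁ sin φ₂ − sin φ₁ cos φ₂ cos Δλ ) = atan2(0.4232, -0.8336) = 153.08°.
So the initial bearing is 153.1°.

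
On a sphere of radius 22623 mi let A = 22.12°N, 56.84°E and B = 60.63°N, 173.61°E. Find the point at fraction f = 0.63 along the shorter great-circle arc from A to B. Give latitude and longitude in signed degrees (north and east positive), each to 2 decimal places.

The central angle between A and B is δ = 1.4470 rad.
With f = 0.63, the slerp weights are sin((1−f)δ)/sin δ = 0.5141 and sin(fδ)/sin δ = 0.7966.
Weighted sum of the unit vectors: (0.5141)·(0.5067,0.7755,0.3765) + (0.7966)·(-0.4874,0.0546,0.8715) = (-0.1277, 0.4422, 0.8878).
Converting back: φ = atan2(z, √(x²+y²)) = 62.60°, λ = atan2(y, x) = 106.11°.

62.60°, 106.11°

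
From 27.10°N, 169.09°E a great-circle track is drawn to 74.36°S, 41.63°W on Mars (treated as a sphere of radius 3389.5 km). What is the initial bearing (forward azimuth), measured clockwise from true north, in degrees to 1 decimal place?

169.6°

Δλ = 149.280° = 2.6054 rad.
y = sin Δλ · cos φ₂ = (0.5108)(0.2696) = 0.1377
x = cos φ₁ sin φ₂ − sin φ₁ cos φ₂ cos Δλ = (0.8902)(-0.9630) − (0.4555)(0.2696)(-0.8597) = -0.7517
θ = atan2(y, x) = 169.62°, so the bearing is 169.6°.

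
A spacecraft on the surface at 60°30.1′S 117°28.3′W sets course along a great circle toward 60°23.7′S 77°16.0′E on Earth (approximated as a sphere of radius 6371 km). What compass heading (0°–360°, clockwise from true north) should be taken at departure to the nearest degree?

With φ₁ = -1.0560, φ₂ = -1.0541, Δλ = -2.8844 rad, the forward-azimuth formula gives
θ = atan2( sin Δλ cos φ₂ , cos φ₁ sin φ₂ − sin φ₁ cos φ₂ cos Δλ ) = atan2(-0.1257, -0.8439) = -171.53°.
Adding 360° brings this into [0°, 360°): 188°.

188°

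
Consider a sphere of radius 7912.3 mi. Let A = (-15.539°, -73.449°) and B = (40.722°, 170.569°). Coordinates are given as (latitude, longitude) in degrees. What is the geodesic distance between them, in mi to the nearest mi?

Let φ₁ = -0.2712 rad, φ₂ = 0.7107 rad, and Δλ = -2.0243 rad.
cos c = sin φ₁ sin φ₂ + cos φ₁ cos φ₂ cos Δλ = (-0.2679)(0.6524) + (0.9634)(0.7579)(-0.4381) = -0.49466,
so c = arccos(-0.49466) = 2.08824 rad.
Distance = R·c = 7912.3 × 2.0882 ≈ 16523 mi.

16523 mi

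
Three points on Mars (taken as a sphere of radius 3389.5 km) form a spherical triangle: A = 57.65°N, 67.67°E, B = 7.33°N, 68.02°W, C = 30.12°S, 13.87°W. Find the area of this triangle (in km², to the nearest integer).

18344289 km²

Side lengths (central angles): a = 1.1170, b = 1.9346, c = 1.8462 rad; semiperimeter s = 2.4489.
By l'Huilier's theorem, tan(E/4) = √[tan(s/2) tan((s−a)/2) tan((s−b)/2) tan((s−c)/2)], giving spherical excess E = 1.5967 rad.
Area = E·R² = 1.5967 × (3389.5)² ≈ 18344289 km².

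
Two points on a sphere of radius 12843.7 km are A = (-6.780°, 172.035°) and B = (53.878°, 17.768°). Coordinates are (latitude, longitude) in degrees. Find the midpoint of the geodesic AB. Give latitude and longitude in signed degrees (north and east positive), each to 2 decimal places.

52.56°, 143.05°

The central angle between A and B is δ = 2.2430 rad.
With f = 0.5, the slerp weights are sin((1−f)δ)/sin δ = 1.1512 and sin(fδ)/sin δ = 1.1512.
Weighted sum of the unit vectors: (1.1512)·(-0.9834,0.1376,-0.1181) + (1.1512)·(0.5614,0.1799,0.8078) = (-0.4858, 0.3655, 0.7940).
Converting back: φ = atan2(z, √(x²+y²)) = 52.56°, λ = atan2(y, x) = 143.05°.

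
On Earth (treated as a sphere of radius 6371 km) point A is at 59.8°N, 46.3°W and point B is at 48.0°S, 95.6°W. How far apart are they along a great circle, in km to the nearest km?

Let φ₁ = 1.0437 rad, φ₂ = -0.8378 rad, and Δλ = -0.8604 rad.
cos c = sin φ₁ sin φ₂ + cos φ₁ cos φ₂ cos Δλ = (0.8643)(-0.7431) + (0.5030)(0.6691)(0.6521) = -0.42279,
so c = arccos(-0.42279) = 2.00732 rad.
Distance = R·c = 6371 × 2.0073 ≈ 12789 km.

12789 km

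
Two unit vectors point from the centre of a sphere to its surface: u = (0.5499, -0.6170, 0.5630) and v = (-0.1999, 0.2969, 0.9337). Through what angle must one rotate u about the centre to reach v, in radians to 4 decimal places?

1.3361 rad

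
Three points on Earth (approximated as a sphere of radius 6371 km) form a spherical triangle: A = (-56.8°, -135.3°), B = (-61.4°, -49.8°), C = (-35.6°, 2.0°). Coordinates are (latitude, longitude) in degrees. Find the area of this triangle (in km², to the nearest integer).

4347609 km²

Side lengths (central angles): a = 0.7200, b = 1.4102, c = 0.7148 rad; semiperimeter s = 1.4225.
By l'Huilier's theorem, tan(E/4) = √[tan(s/2) tan((s−a)/2) tan((s−b)/2) tan((s−c)/2)], giving spherical excess E = 0.1071 rad.
Area = E·R² = 0.1071 × (6371)² ≈ 4347609 km².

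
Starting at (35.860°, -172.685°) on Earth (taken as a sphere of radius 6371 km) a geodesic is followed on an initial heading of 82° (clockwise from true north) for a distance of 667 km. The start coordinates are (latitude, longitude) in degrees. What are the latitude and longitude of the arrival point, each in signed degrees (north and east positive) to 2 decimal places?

36.47°, -165.29°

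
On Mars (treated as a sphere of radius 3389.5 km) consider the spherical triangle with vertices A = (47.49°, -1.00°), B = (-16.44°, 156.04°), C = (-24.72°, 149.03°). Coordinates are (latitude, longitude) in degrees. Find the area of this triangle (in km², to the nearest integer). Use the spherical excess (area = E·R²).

6447455 km²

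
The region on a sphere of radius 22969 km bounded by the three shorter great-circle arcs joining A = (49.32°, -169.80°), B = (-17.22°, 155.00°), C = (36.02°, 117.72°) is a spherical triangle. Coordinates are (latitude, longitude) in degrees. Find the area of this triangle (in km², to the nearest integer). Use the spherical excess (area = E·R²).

Side lengths (central angles): a = 1.1145, b = 0.9214, c = 1.2826 rad; semiperimeter s = 1.6593.
By l'Huilier's theorem, tan(E/4) = √[tan(s/2) tan((s−a)/2) tan((s−b)/2) tan((s−c)/2)], giving spherical excess E = 0.5954 rad.
Area = E·R² = 0.5954 × (22969)² ≈ 314123516 km².

314123516 km²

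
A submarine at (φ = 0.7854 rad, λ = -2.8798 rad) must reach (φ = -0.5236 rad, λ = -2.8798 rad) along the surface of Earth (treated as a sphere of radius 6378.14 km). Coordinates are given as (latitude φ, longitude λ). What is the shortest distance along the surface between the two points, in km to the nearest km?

Let φ₁ = 0.7854 rad, φ₂ = -0.5236 rad, and Δλ = 0.0000 rad.
cos c = sin φ₁ sin φ₂ + cos φ₁ cos φ₂ cos Δλ = (0.7071)(-0.5000) + (0.7071)(0.8660)(1.0000) = 0.25882,
so c = arccos(0.25882) = 1.30900 rad.
Distance = R·c = 6378.14 × 1.3090 ≈ 8349 km.

8349 km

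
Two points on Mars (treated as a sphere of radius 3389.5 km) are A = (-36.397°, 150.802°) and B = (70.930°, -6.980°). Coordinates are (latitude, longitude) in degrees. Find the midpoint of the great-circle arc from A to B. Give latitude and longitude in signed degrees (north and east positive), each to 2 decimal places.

The central angle between A and B is δ = 2.5052 rad.
With f = 0.5, the slerp weights are sin((1−f)δ)/sin δ = 1.5983 and sin(fδ)/sin δ = 1.5983.
Weighted sum of the unit vectors: (1.5983)·(-0.7027,0.3927,-0.5934) + (1.5983)·(0.3243,-0.0397,0.9451) = (-0.6047, 0.5641, 0.5622).
Converting back: φ = atan2(z, √(x²+y²)) = 34.21°, λ = atan2(y, x) = 136.99°.

34.21°, 136.99°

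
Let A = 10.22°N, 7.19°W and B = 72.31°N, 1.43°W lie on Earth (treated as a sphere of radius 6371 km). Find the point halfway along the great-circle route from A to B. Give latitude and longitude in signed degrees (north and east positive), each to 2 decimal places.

41.29°, -5.83°

The central angle between A and B is δ = 1.0854 rad.
With f = 0.5, the slerp weights are sin((1−f)δ)/sin δ = 0.5839 and sin(fδ)/sin δ = 0.5839.
Weighted sum of the unit vectors: (0.5839)·(0.9764,-0.1232,0.1774) + (0.5839)·(0.3038,-0.0076,0.9527) = (0.7475, -0.0763, 0.6599).
Converting back: φ = atan2(z, √(x²+y²)) = 41.29°, λ = atan2(y, x) = -5.83°.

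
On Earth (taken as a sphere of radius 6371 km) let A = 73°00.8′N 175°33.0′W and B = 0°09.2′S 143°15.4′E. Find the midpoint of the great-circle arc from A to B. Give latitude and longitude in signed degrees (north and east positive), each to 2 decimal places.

37.68°, 152.22°

Central angle δ = 1.3518 rad. Interpolating on the sphere with fraction f = 0.5:
P = [sin((1−f)δ)·A + sin(fδ)·B] / sin δ = 0.6409·A + 0.6409·B in Cartesian coordinates,
giving P = (-0.7002, 0.3689, 0.6112), i.e. latitude 37.68°, longitude 152.22°.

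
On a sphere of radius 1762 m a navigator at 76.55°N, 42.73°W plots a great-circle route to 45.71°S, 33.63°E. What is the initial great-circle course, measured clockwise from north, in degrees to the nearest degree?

116°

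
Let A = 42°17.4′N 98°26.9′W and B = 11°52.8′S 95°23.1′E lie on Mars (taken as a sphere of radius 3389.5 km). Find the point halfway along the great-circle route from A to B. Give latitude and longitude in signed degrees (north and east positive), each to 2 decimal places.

Central angle δ = 2.5707 rad. Interpolating on the sphere with fraction f = 0.5:
P = [sin((1−f)δ)·A + sin(fδ)·B] / sin δ = 1.7757·A + 1.7757·B in Cartesian coordinates,
giving P = (-0.3561, 0.4307, 0.8293), i.e. latitude 56.03°, longitude 129.58°.

56.03°, 129.58°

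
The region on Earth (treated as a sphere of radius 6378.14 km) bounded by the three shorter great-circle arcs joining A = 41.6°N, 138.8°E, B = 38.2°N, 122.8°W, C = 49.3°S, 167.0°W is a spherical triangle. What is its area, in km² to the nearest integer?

Side lengths (central angles): a = 1.6724, b = 1.7907, c = 1.2401 rad; semiperimeter s = 2.3516.
By l'Huilier's theorem, tan(E/4) = √[tan(s/2) tan((s−a)/2) tan((s−b)/2) tan((s−c)/2)], giving spherical excess E = 1.4851 rad.
Area = E·R² = 1.4851 × (6378.14)² ≈ 60414802 km².

60414802 km²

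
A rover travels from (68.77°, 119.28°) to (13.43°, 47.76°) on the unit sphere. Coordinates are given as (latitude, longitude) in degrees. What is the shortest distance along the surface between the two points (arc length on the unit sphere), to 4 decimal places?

Let φ₁ = 1.2003 rad, φ₂ = 0.2344 rad, and Δλ = -1.2483 rad.
cos c = sin φ₁ sin φ₂ + cos φ₁ cos φ₂ cos Δλ = (0.9321)(0.2323) + (0.3621)(0.9727)(0.3170) = 0.32814,
so c = arccos(0.32814) = 1.23647 rad.
On the unit sphere the arc length equals the central angle: 1.2365.

1.2365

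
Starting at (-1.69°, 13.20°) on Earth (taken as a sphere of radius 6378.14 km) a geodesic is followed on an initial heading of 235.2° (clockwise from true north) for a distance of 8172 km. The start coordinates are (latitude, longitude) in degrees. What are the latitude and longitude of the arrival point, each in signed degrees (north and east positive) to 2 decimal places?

Angular distance δ = d/R = 8172/6378.14 = 1.28125 rad; initial bearing θ = 4.1050 rad.
sin φ₂ = sin φ₁ cos δ + cos φ₁ sin δ cos θ = (-0.0295)(0.2855) + (0.9996)(0.9584)(-0.5707) = -0.5551, so φ₂ = -33.72°.
Δλ = atan2(sin θ sin δ cos φ₁, cos δ − sin φ₁ sin φ₂) = atan2(-0.7866, 0.2691) = -71.112°.
λ₂ = 13.200° − 71.112° = -57.91°.

-33.72°, -57.91°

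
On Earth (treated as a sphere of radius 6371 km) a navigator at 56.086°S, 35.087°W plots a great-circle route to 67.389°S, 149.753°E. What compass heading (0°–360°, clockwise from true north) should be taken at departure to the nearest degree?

182°

With φ₁ = -0.9789, φ₂ = -1.1762, Δλ = -3.0571 rad, the forward-azimuth formula gives
θ = atan2( sin Δλ cos φ₂ , cos φ₁ sin φ₂ − sin φ₁ cos φ₂ cos Δλ ) = atan2(-0.0324, -0.8330) = -177.77°.
Adding 360° brings this into [0°, 360°): 182°.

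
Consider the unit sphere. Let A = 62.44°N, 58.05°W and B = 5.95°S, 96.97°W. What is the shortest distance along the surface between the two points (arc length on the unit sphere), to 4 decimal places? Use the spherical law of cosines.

1.3014

With latitudes φ₁ = 62.440°, φ₂ = -5.950° and longitude difference Δλ = -38.920°:
cos c = sin φ₁ sin φ₂ + cos φ₁ cos φ₂ cos Δλ = (0.8865)(-0.1037) + (0.4627)(0.9946)(0.7780) = 0.26614,
so c = arccos(0.26614) = 1.30141 rad.
On the unit sphere the arc length equals the central angle: 1.3014.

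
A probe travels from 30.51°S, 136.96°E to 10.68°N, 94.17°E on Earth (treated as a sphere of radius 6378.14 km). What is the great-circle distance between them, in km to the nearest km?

6477 km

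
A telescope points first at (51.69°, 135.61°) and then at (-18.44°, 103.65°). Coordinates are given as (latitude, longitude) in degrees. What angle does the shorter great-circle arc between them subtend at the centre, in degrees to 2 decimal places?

75.48°

Let φ₁ = 0.9022 rad, φ₂ = -0.3218 rad, and Δλ = -0.5578 rad.
Haversine: a = sin²(Δφ/2) + cos φ₁ cos φ₂ sin²(Δλ/2) = 0.3301 + (0.6199)(0.9487)(0.0758) = 0.37463.
Central angle c = 2·arcsin(√a) = 1.31735 rad.
So the angular separation is 75.48°.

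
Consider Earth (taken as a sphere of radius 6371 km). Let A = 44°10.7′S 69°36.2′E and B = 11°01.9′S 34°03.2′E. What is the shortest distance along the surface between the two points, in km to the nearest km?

5013 km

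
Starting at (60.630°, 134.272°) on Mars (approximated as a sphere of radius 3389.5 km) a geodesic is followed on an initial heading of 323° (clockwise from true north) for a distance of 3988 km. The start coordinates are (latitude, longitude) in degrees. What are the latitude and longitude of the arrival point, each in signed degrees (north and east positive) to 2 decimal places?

44.14°, 5.01°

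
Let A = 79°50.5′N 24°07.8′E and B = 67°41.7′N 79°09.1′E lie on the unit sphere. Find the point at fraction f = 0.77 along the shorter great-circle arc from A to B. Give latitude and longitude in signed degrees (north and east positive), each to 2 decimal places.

Central angle δ = 0.3206 rad. Interpolating on the sphere with fraction f = 0.77:
P = [sin((1−f)δ)·A + sin(fδ)·B] / sin δ = 0.2338·A + 0.7754·B in Cartesian coordinates,
giving P = (0.0930, 0.3059, 0.9475), i.e. latitude 71.35°, longitude 73.09°.

71.35°, 73.09°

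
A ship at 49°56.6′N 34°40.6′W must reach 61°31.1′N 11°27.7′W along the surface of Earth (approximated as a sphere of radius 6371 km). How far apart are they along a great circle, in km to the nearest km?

1923 km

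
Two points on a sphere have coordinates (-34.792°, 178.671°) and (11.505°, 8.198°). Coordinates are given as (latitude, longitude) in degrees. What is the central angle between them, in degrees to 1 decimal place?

155.2°

Let φ₁ = -0.6072 rad, φ₂ = 0.2008 rad, and Δλ = -2.9753 rad.
Haversine: a = sin²(Δφ/2) + cos φ₁ cos φ₂ sin²(Δλ/2) = 0.1545 + (0.8212)(0.9799)(0.9931) = 0.95372.
Central angle c = 2·arcsin(√a) = 2.70794 rad.
So the angular separation is 155.2°.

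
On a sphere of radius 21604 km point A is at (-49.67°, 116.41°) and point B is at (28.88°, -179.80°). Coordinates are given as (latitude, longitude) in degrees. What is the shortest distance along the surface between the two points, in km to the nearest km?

Let φ₁ = -0.8669 rad, φ₂ = 0.5041 rad, and Δλ = 1.1133 rad.
cos c = sin φ₁ sin φ₂ + cos φ₁ cos φ₂ cos Δλ = (-0.7623)(0.4830) + (0.6472)(0.8756)(0.4417) = -0.11790,
so c = arccos(-0.11790) = 1.68897 rad.
Distance = R·c = 21604 × 1.6890 ≈ 36488 km.

36488 km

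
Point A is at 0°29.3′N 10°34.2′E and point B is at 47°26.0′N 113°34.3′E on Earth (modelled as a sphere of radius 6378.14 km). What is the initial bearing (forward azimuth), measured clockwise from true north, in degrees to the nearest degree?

42°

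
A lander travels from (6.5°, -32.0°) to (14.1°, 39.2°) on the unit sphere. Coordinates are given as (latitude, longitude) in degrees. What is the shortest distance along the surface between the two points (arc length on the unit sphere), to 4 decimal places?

In radians: φ₁ = 0.1134, φ₂ = 0.2461, Δλ = 71.200° = 1.2427 rad.
Haversine: a = sin²(Δφ/2) + cos φ₁ cos φ₂ sin²(Δλ/2) = 0.0044 + (0.9936)(0.9699)(0.3389) = 0.33094.
Central angle c = 2·arcsin(√a) = 1.22587 rad.
On the unit sphere the arc length equals the central angle: 1.2259.

1.2259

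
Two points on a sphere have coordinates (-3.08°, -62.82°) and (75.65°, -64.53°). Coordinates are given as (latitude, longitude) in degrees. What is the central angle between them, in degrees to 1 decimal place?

78.7°

With latitudes φ₁ = -3.080°, φ₂ = 75.650° and longitude difference Δλ = -1.710°:
Haversine: a = sin²(Δφ/2) + cos φ₁ cos φ₂ sin²(Δλ/2) = 0.4023 + (0.9986)(0.2478)(0.0002) = 0.40234.
Central angle c = 2·arcsin(√a) = 1.37421 rad.
So the angular separation is 78.7°.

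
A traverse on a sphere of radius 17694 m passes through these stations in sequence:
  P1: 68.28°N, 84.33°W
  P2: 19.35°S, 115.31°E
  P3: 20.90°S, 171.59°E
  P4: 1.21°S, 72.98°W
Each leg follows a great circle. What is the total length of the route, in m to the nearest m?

Leg P1→P2: central angle 2.2610 rad, distance 40005.5 m.
Leg P2→P3: central angle 0.9179 rad, distance 16240.8 m.
Leg P3→P4: central angle 1.9753 rad, distance 34950.4 m.
Total: 40005.5 + 16240.8 + 34950.4 ≈ 91197 m.

91197 m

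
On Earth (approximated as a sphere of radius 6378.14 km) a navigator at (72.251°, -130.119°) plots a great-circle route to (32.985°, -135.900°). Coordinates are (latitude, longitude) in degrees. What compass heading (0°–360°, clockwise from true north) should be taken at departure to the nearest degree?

Δλ = -5.781° = -0.1009 rad.
y = sin Δλ · cos φ₂ = (-0.1007)(0.8388) = -0.0845
x = cos φ₁ sin φ₂ − sin φ₁ cos φ₂ cos Δλ = (0.3048)(0.5444) − (0.9524)(0.8388)(0.9949) = -0.6289
θ = atan2(y, x) = -172.35°; adding 360° gives 188°.

188°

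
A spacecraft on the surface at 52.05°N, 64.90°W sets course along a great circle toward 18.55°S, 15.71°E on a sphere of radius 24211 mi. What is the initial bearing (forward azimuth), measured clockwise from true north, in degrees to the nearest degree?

Δλ = 80.610° = 1.4069 rad.
y = sin Δλ · cos φ₂ = (0.9866)(0.9480) = 0.9353
x = cos φ₁ sin φ₂ − sin φ₁ cos φ₂ cos Δλ = (0.6150)(-0.3181) − (0.7885)(0.9480)(0.1632) = -0.3176
θ = atan2(y, x) = 108.76°, so the bearing is 109°.

109°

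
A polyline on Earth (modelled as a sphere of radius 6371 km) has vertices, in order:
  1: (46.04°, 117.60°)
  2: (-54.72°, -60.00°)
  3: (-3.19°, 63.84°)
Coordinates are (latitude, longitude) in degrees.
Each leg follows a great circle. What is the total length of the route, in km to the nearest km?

Leg 1→2: central angle 2.9878 rad, distance 19035.2 km.
Leg 2→3: central angle 1.8501 rad, distance 11787.1 km.
Total: 19035.2 + 11787.1 ≈ 30822 km.

30822 km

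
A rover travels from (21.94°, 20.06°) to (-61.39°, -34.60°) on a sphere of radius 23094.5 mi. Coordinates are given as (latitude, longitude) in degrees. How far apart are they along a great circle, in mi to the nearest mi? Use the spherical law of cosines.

37920 mi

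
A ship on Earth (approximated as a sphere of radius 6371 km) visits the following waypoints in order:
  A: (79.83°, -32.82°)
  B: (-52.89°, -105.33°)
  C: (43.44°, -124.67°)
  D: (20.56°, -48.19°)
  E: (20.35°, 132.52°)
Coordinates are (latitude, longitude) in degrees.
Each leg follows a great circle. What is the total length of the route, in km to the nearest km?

49157 km

Leg A→B: central angle 2.4233 rad, distance 15438.9 km.
Leg B→C: central angle 1.7062 rad, distance 10870.1 km.
Leg C→D: central angle 1.1588 rad, distance 7382.9 km.
Leg D→E: central angle 2.4275 rad, distance 15465.4 km.
Total: 15438.9 + 10870.1 + 7382.9 + 15465.4 ≈ 49157 km.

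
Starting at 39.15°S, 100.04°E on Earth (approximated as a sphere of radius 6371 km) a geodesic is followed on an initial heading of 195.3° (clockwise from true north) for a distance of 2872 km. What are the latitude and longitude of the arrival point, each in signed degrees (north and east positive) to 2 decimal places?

-63.40°, 85.16°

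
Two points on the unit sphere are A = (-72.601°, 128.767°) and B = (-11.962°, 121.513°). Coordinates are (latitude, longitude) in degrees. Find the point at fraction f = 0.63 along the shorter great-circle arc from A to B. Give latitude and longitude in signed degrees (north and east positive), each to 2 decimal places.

-34.43°, 122.66°

The central angle between A and B is δ = 1.0610 rad.
With f = 0.63, the slerp weights are sin((1−f)δ)/sin δ = 0.4383 and sin(fδ)/sin δ = 0.7100.
Weighted sum of the unit vectors: (0.4383)·(-0.1872,0.2331,-0.9542) + (0.7100)·(-0.5113,0.8340,-0.2073) = (-0.4451, 0.6944, -0.5654).
Converting back: φ = atan2(z, √(x²+y²)) = -34.43°, λ = atan2(y, x) = 122.66°.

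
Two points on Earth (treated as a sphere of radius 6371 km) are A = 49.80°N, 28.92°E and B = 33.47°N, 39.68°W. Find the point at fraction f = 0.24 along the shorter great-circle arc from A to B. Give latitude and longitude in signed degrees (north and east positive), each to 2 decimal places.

Central angle δ = 0.9050 rad. Interpolating on the sphere with fraction f = 0.24:
P = [sin((1−f)δ)·A + sin(fδ)·B] / sin δ = 0.8072·A + 0.2740·B in Cartesian coordinates,
giving P = (0.6320, 0.1060, 0.7677), i.e. latitude 50.15°, longitude 9.52°.

50.15°, 9.52°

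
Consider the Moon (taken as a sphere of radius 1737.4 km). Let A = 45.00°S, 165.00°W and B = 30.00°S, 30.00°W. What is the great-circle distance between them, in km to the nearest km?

Let φ₁ = -0.7854 rad, φ₂ = -0.5236 rad, and Δλ = 2.3562 rad.
cos c = sin φ₁ sin φ₂ + cos φ₁ cos φ₂ cos Δλ = (-0.7071)(-0.5000) + (0.7071)(0.8660)(-0.7071) = -0.07946,
so c = arccos(-0.07946) = 1.65034 rad.
Distance = R·c = 1737.4 × 1.6503 ≈ 2867 km.

2867 km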